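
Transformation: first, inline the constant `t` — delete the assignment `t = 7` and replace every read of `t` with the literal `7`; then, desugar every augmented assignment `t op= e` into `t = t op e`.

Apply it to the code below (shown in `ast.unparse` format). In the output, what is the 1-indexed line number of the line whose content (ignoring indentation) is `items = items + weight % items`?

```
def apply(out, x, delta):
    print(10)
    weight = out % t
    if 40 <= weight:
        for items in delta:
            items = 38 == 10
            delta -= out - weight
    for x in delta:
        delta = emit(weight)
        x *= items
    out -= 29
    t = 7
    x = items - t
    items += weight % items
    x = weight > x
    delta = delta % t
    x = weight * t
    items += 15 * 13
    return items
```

13

Transformed code:
def apply(out, x, delta):
    print(10)
    weight = out % 7
    if 40 <= weight:
        for items in delta:
            items = 38 == 10
            delta = delta - (out - weight)
    for x in delta:
        delta = emit(weight)
        x = x * items
    out = out - 29
    x = items - 7
    items = items + weight % items
    x = weight > x
    delta = delta % 7
    x = weight * 7
    items = items + 15 * 13
    return items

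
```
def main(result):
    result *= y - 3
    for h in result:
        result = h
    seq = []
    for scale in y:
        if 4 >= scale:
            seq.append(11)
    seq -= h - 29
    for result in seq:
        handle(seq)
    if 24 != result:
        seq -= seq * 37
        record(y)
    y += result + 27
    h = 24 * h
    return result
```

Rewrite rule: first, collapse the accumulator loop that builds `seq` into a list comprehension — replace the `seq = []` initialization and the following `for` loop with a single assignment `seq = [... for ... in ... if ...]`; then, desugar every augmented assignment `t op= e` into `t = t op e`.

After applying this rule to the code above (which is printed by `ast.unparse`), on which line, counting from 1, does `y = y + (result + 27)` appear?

12

Transformed code:
def main(result):
    result = result * (y - 3)
    for h in result:
        result = h
    seq = [11 for scale in y if 4 >= scale]
    seq = seq - (h - 29)
    for result in seq:
        handle(seq)
    if 24 != result:
        seq = seq - seq * 37
        record(y)
    y = y + (result + 27)
    h = 24 * h
    return result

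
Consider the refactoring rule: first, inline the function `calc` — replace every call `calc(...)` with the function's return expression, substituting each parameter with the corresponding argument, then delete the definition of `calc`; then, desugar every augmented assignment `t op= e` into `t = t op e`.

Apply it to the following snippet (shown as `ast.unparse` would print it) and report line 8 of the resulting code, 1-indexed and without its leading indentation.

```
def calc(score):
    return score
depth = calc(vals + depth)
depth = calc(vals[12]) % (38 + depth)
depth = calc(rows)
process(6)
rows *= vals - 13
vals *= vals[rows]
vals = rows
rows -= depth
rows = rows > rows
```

Transformed code:
depth = vals + depth
depth = vals[12] % (38 + depth)
depth = rows
process(6)
rows = rows * (vals - 13)
vals = vals * vals[rows]
vals = rows
rows = rows - depth
rows = rows > rows

rows = rows - depth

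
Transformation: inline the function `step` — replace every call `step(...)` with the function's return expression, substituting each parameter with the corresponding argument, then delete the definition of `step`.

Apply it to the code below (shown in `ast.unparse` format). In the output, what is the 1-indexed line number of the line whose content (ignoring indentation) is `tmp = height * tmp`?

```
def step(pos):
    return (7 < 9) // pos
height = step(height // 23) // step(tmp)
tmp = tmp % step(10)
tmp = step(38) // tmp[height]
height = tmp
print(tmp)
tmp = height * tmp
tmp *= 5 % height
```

Transformed code:
height = (7 < 9) // (height // 23) // ((7 < 9) // tmp)
tmp = tmp % ((7 < 9) // 10)
tmp = (7 < 9) // 38 // tmp[height]
height = tmp
print(tmp)
tmp = height * tmp
tmp *= 5 % height

6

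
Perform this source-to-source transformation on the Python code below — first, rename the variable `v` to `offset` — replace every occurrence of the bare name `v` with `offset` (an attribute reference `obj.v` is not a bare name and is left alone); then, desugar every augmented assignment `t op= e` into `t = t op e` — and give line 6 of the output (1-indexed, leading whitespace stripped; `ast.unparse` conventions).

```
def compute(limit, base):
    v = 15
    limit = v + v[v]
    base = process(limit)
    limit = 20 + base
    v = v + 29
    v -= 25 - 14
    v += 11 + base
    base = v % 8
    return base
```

offset = offset + 29

Transformed code:
def compute(limit, base):
    offset = 15
    limit = offset + offset[offset]
    base = process(limit)
    limit = 20 + base
    offset = offset + 29
    offset = offset - (25 - 14)
    offset = offset + (11 + base)
    base = offset % 8
    return base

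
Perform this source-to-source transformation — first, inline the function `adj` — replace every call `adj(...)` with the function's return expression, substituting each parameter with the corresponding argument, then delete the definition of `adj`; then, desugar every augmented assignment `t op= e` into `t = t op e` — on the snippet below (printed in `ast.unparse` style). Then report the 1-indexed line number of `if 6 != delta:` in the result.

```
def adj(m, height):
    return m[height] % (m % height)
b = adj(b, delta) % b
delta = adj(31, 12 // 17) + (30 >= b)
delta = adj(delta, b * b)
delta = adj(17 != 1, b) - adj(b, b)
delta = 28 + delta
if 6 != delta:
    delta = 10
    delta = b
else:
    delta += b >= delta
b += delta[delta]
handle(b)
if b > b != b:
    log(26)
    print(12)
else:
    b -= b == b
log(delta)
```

Transformed code:
b = b[delta] % (b % delta) % b
delta = 31[12 // 17] % (31 % (12 // 17)) + (30 >= b)
delta = delta[b * b] % (delta % (b * b))
delta = (17 != 1)[b] % ((17 != 1) % b) - b[b] % (b % b)
delta = 28 + delta
if 6 != delta:
    delta = 10
    delta = b
else:
    delta = delta + (b >= delta)
b = b + delta[delta]
handle(b)
if b > b != b:
    log(26)
    print(12)
else:
    b = b - (b == b)
log(delta)

6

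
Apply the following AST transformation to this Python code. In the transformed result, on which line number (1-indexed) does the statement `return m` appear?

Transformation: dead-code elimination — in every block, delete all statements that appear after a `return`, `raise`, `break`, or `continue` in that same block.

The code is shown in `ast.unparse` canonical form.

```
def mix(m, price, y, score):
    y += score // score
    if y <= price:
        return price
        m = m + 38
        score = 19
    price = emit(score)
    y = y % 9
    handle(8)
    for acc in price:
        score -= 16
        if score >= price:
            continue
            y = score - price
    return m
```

Transformed code:
def mix(m, price, y, score):
    y += score // score
    if y <= price:
        return price
    price = emit(score)
    y = y % 9
    handle(8)
    for acc in price:
        score -= 16
        if score >= price:
            continue
    return m

12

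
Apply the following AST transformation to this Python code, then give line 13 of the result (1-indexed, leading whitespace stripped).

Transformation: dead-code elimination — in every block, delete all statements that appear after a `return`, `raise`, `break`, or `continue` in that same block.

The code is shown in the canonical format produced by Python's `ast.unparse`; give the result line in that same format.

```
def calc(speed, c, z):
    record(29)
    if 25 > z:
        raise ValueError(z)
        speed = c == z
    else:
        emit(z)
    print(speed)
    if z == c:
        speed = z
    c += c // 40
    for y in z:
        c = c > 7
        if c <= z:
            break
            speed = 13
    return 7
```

Transformed code:
def calc(speed, c, z):
    record(29)
    if 25 > z:
        raise ValueError(z)
    else:
        emit(z)
    print(speed)
    if z == c:
        speed = z
    c += c // 40
    for y in z:
        c = c > 7
        if c <= z:
            break
    return 7

if c <= z:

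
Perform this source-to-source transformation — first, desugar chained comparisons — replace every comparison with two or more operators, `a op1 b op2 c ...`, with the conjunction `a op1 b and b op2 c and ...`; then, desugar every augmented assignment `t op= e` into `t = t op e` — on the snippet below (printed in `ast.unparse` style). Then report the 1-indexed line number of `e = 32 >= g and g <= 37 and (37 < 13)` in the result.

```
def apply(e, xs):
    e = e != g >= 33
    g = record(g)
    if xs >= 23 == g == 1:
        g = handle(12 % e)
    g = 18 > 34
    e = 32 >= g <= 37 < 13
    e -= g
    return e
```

Transformed code:
def apply(e, xs):
    e = e != g and g >= 33
    g = record(g)
    if xs >= 23 and 23 == g and (g == 1):
        g = handle(12 % e)
    g = 18 > 34
    e = 32 >= g and g <= 37 and (37 < 13)
    e = e - g
    return e

7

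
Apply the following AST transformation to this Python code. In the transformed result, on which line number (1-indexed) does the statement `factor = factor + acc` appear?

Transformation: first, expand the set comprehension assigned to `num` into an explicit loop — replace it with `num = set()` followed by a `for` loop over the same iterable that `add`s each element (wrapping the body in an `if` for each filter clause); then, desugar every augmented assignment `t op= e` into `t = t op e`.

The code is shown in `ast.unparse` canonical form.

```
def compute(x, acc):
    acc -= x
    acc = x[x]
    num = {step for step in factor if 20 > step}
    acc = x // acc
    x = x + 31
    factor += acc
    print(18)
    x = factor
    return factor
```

Transformed code:
def compute(x, acc):
    acc = acc - x
    acc = x[x]
    num = set()
    for step in factor:
        if 20 > step:
            num.add(step)
    acc = x // acc
    x = x + 31
    factor = factor + acc
    print(18)
    x = factor
    return factor

10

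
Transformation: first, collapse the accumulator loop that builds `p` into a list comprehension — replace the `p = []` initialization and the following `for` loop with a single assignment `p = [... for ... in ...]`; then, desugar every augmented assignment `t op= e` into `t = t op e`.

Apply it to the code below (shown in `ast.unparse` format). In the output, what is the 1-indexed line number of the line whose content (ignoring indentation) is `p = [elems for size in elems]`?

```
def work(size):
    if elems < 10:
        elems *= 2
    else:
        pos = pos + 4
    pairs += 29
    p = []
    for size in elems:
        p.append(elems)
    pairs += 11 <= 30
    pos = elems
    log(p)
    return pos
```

7

Transformed code:
def work(size):
    if elems < 10:
        elems = elems * 2
    else:
        pos = pos + 4
    pairs = pairs + 29
    p = [elems for size in elems]
    pairs = pairs + (11 <= 30)
    pos = elems
    log(p)
    return pos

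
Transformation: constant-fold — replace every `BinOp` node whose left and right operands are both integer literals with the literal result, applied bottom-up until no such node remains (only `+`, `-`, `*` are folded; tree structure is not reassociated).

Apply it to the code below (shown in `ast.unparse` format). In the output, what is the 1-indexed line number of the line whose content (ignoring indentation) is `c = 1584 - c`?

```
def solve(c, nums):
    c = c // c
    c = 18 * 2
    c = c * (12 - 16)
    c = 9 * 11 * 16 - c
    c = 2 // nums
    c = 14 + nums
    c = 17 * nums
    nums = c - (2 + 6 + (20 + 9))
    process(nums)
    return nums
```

5

Transformed code:
def solve(c, nums):
    c = c // c
    c = 36
    c = c * -4
    c = 1584 - c
    c = 2 // nums
    c = 14 + nums
    c = 17 * nums
    nums = c - 37
    process(nums)
    return nums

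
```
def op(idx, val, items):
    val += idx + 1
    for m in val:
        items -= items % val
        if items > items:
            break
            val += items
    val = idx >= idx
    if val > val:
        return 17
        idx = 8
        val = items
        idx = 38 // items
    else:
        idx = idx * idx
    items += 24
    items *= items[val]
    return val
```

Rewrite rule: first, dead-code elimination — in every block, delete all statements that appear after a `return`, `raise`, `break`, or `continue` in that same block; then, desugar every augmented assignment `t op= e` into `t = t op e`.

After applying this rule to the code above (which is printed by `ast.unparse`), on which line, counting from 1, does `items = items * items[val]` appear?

Transformed code:
def op(idx, val, items):
    val = val + (idx + 1)
    for m in val:
        items = items - items % val
        if items > items:
            break
    val = idx >= idx
    if val > val:
        return 17
    else:
        idx = idx * idx
    items = items + 24
    items = items * items[val]
    return val

13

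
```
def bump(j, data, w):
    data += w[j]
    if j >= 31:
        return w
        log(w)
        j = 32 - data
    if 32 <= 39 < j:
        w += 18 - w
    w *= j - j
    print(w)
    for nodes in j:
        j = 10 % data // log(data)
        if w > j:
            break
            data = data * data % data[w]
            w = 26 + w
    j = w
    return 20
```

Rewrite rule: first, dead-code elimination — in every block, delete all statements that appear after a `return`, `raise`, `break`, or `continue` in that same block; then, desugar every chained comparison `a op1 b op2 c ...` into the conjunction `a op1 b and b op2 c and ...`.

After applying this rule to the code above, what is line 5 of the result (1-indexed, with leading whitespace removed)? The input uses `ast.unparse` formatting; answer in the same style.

Transformed code:
def bump(j, data, w):
    data += w[j]
    if j >= 31:
        return w
    if 32 <= 39 and 39 < j:
        w += 18 - w
    w *= j - j
    print(w)
    for nodes in j:
        j = 10 % data // log(data)
        if w > j:
            break
    j = w
    return 20

if 32 <= 39 and 39 < j:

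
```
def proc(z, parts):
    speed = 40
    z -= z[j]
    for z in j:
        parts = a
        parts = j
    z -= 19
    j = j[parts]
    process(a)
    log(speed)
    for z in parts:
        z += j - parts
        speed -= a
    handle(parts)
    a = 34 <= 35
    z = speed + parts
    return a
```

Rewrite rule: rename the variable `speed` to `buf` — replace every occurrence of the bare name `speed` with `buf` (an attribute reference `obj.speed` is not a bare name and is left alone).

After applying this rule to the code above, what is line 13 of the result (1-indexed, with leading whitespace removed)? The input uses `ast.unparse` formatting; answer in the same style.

buf -= a

Transformed code:
def proc(z, parts):
    buf = 40
    z -= z[j]
    for z in j:
        parts = a
        parts = j
    z -= 19
    j = j[parts]
    process(a)
    log(buf)
    for z in parts:
        z += j - parts
        buf -= a
    handle(parts)
    a = 34 <= 35
    z = buf + parts
    return a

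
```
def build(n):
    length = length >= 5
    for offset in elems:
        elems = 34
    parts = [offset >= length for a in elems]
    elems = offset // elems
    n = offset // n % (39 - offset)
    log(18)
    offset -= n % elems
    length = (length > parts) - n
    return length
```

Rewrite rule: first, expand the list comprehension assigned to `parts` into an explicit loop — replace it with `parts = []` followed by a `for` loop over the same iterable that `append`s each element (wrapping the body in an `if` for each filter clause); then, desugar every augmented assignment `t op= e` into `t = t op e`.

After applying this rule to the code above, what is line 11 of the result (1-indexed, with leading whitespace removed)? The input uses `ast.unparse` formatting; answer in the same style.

offset = offset - n % elems

Transformed code:
def build(n):
    length = length >= 5
    for offset in elems:
        elems = 34
    parts = []
    for a in elems:
        parts.append(offset >= length)
    elems = offset // elems
    n = offset // n % (39 - offset)
    log(18)
    offset = offset - n % elems
    length = (length > parts) - n
    return length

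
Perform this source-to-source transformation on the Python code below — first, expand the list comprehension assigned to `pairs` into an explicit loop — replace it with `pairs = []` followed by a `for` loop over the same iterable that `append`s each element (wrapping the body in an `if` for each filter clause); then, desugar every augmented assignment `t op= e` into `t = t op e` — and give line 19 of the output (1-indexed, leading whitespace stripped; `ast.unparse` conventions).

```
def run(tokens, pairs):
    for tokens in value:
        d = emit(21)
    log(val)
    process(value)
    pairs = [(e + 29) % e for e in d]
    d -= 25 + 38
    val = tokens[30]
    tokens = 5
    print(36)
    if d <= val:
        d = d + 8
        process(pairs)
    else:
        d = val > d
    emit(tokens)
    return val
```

Transformed code:
def run(tokens, pairs):
    for tokens in value:
        d = emit(21)
    log(val)
    process(value)
    pairs = []
    for e in d:
        pairs.append((e + 29) % e)
    d = d - (25 + 38)
    val = tokens[30]
    tokens = 5
    print(36)
    if d <= val:
        d = d + 8
        process(pairs)
    else:
        d = val > d
    emit(tokens)
    return val

return val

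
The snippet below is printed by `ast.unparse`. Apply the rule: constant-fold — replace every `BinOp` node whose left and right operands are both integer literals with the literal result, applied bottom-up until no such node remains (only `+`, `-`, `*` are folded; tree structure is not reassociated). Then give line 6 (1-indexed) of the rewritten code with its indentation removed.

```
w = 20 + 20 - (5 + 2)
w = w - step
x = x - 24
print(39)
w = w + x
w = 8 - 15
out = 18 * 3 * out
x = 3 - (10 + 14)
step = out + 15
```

Transformed code:
w = 33
w = w - step
x = x - 24
print(39)
w = w + x
w = -7
out = 54 * out
x = -21
step = out + 15

w = -7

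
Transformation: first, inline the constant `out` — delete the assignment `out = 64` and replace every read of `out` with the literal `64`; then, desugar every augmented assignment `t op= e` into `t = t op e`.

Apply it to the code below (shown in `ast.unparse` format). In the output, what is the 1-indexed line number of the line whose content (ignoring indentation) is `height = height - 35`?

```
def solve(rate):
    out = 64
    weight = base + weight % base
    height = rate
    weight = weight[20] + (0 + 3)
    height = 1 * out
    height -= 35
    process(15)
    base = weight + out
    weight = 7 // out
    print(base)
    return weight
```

Transformed code:
def solve(rate):
    weight = base + weight % base
    height = rate
    weight = weight[20] + (0 + 3)
    height = 1 * 64
    height = height - 35
    process(15)
    base = weight + 64
    weight = 7 // 64
    print(base)
    return weight

6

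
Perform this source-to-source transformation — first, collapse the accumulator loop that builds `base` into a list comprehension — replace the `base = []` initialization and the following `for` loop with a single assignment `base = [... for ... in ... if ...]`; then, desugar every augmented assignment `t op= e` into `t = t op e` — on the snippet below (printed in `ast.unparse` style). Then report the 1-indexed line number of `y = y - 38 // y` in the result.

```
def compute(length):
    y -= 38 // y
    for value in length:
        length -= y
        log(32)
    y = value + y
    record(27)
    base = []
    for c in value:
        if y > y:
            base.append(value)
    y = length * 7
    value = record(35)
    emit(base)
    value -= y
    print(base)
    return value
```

Transformed code:
def compute(length):
    y = y - 38 // y
    for value in length:
        length = length - y
        log(32)
    y = value + y
    record(27)
    base = [value for c in value if y > y]
    y = length * 7
    value = record(35)
    emit(base)
    value = value - y
    print(base)
    return value

2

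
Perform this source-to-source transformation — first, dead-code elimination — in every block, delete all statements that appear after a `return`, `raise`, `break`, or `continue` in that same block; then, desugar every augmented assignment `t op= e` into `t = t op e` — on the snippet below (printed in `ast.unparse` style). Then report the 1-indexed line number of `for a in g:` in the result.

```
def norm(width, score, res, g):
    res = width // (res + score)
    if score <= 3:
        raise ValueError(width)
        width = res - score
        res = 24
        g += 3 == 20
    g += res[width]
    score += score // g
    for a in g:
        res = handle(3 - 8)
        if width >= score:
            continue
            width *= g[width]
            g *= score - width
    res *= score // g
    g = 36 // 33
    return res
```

Transformed code:
def norm(width, score, res, g):
    res = width // (res + score)
    if score <= 3:
        raise ValueError(width)
    g = g + res[width]
    score = score + score // g
    for a in g:
        res = handle(3 - 8)
        if width >= score:
            continue
    res = res * (score // g)
    g = 36 // 33
    return res

7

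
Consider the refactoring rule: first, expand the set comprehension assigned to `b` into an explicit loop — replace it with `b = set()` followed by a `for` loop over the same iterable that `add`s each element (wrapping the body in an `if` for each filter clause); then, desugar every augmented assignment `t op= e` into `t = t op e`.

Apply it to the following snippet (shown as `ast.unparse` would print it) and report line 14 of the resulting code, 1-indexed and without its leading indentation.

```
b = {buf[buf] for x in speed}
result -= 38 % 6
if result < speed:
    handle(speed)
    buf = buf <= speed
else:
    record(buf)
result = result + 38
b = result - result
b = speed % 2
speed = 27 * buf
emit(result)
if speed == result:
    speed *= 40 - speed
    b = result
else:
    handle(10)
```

Transformed code:
b = set()
for x in speed:
    b.add(buf[buf])
result = result - 38 % 6
if result < speed:
    handle(speed)
    buf = buf <= speed
else:
    record(buf)
result = result + 38
b = result - result
b = speed % 2
speed = 27 * buf
emit(result)
if speed == result:
    speed = speed * (40 - speed)
    b = result
else:
    handle(10)

emit(result)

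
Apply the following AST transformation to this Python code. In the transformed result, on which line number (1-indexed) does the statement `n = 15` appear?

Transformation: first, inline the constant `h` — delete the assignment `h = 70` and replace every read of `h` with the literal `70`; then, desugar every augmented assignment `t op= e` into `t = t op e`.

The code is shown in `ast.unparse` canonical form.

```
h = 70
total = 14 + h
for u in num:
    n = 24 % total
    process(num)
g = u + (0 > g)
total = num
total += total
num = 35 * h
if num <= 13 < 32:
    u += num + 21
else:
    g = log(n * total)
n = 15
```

Transformed code:
total = 14 + 70
for u in num:
    n = 24 % total
    process(num)
g = u + (0 > g)
total = num
total = total + total
num = 35 * 70
if num <= 13 < 32:
    u = u + (num + 21)
else:
    g = log(n * total)
n = 15

13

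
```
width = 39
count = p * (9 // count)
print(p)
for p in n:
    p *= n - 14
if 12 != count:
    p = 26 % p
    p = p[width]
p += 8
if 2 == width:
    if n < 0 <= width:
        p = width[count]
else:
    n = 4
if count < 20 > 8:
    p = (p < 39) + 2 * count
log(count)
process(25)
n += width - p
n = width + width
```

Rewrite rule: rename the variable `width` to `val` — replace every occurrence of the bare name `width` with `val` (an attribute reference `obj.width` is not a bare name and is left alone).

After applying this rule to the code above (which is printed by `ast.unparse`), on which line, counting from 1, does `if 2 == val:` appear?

Transformed code:
val = 39
count = p * (9 // count)
print(p)
for p in n:
    p *= n - 14
if 12 != count:
    p = 26 % p
    p = p[val]
p += 8
if 2 == val:
    if n < 0 <= val:
        p = val[count]
else:
    n = 4
if count < 20 > 8:
    p = (p < 39) + 2 * count
log(count)
process(25)
n += val - p
n = val + val

10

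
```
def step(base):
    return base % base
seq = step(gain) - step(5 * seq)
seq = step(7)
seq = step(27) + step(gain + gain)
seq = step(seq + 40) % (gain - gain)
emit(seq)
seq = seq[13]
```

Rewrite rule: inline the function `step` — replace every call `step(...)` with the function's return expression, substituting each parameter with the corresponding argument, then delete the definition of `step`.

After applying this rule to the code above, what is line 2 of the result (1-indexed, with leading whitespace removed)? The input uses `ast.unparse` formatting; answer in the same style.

seq = 7 % 7

Transformed code:
seq = gain % gain - 5 * seq % (5 * seq)
seq = 7 % 7
seq = 27 % 27 + (gain + gain) % (gain + gain)
seq = (seq + 40) % (seq + 40) % (gain - gain)
emit(seq)
seq = seq[13]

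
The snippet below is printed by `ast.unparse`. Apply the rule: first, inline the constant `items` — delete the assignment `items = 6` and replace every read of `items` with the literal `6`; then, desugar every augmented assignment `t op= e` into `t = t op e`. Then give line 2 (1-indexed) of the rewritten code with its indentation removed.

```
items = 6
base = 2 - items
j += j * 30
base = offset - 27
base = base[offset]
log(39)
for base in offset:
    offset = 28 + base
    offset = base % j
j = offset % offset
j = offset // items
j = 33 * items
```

Transformed code:
base = 2 - 6
j = j + j * 30
base = offset - 27
base = base[offset]
log(39)
for base in offset:
    offset = 28 + base
    offset = base % j
j = offset % offset
j = offset // 6
j = 33 * 6

j = j + j * 30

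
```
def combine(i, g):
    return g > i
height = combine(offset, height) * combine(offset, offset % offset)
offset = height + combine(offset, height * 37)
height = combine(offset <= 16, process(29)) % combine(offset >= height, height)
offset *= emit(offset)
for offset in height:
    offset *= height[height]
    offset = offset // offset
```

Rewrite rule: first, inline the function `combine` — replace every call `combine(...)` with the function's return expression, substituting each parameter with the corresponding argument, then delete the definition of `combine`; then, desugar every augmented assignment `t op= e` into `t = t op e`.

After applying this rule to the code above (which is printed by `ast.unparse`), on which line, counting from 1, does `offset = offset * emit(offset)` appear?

Transformed code:
height = (height > offset) * (offset % offset > offset)
offset = height + (height * 37 > offset)
height = (process(29) > (offset <= 16)) % (height > (offset >= height))
offset = offset * emit(offset)
for offset in height:
    offset = offset * height[height]
    offset = offset // offset

4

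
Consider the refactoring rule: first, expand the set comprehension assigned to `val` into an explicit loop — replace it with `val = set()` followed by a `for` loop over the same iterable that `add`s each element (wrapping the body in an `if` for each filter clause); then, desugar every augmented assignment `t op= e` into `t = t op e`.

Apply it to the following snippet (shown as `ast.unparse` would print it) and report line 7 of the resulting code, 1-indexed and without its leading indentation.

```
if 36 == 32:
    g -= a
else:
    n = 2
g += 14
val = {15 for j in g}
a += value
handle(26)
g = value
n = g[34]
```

for j in g:

Transformed code:
if 36 == 32:
    g = g - a
else:
    n = 2
g = g + 14
val = set()
for j in g:
    val.add(15)
a = a + value
handle(26)
g = value
n = g[34]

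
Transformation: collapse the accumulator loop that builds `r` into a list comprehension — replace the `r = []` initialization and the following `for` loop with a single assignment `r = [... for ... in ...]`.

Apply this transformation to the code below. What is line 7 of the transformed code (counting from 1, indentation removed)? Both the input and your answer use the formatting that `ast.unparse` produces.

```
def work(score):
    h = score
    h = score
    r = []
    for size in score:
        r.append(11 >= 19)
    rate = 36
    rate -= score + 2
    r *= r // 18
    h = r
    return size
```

Transformed code:
def work(score):
    h = score
    h = score
    r = [11 >= 19 for size in score]
    rate = 36
    rate -= score + 2
    r *= r // 18
    h = r
    return size

r *= r // 18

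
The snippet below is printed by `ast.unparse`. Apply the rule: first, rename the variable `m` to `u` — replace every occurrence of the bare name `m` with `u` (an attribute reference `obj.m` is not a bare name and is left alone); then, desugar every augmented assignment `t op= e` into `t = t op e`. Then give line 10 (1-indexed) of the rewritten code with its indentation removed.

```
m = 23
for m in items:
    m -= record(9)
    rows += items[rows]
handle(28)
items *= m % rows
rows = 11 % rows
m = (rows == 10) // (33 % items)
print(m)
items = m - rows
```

Transformed code:
u = 23
for u in items:
    u = u - record(9)
    rows = rows + items[rows]
handle(28)
items = items * (u % rows)
rows = 11 % rows
u = (rows == 10) // (33 % items)
print(u)
items = u - rows

items = u - rows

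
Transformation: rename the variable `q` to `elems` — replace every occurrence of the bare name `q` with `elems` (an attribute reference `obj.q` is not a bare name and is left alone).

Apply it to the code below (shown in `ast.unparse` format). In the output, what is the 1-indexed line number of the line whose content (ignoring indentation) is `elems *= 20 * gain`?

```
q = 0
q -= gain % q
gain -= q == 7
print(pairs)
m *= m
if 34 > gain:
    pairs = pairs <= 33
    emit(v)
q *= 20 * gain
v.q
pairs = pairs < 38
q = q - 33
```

9

Transformed code:
elems = 0
elems -= gain % elems
gain -= elems == 7
print(pairs)
m *= m
if 34 > gain:
    pairs = pairs <= 33
    emit(v)
elems *= 20 * gain
v.q
pairs = pairs < 38
elems = elems - 33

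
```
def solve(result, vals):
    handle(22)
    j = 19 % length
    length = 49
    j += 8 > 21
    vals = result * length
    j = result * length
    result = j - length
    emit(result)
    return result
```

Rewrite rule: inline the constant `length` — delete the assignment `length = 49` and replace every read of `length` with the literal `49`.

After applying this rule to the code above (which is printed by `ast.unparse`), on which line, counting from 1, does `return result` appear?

9

Transformed code:
def solve(result, vals):
    handle(22)
    j = 19 % 49
    j += 8 > 21
    vals = result * 49
    j = result * 49
    result = j - 49
    emit(result)
    return result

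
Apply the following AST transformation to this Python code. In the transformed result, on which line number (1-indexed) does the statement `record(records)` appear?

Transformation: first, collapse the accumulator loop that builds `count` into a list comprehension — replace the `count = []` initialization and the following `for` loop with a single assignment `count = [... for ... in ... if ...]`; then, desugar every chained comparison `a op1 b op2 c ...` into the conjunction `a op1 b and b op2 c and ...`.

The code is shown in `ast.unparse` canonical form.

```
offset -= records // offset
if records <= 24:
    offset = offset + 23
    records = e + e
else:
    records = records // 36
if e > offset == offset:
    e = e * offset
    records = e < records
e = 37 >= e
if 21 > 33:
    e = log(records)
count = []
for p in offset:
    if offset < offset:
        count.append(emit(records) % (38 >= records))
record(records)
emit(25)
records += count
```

Transformed code:
offset -= records // offset
if records <= 24:
    offset = offset + 23
    records = e + e
else:
    records = records // 36
if e > offset and offset == offset:
    e = e * offset
    records = e < records
e = 37 >= e
if 21 > 33:
    e = log(records)
count = [emit(records) % (38 >= records) for p in offset if offset < offset]
record(records)
emit(25)
records += count

14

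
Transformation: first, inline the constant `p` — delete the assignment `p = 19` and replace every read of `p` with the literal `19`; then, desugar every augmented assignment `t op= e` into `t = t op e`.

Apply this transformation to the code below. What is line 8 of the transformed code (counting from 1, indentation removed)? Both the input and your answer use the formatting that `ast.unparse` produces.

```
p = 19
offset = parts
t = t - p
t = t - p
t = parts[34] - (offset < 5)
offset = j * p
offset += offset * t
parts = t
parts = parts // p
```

Transformed code:
offset = parts
t = t - 19
t = t - 19
t = parts[34] - (offset < 5)
offset = j * 19
offset = offset + offset * t
parts = t
parts = parts // 19

parts = parts // 19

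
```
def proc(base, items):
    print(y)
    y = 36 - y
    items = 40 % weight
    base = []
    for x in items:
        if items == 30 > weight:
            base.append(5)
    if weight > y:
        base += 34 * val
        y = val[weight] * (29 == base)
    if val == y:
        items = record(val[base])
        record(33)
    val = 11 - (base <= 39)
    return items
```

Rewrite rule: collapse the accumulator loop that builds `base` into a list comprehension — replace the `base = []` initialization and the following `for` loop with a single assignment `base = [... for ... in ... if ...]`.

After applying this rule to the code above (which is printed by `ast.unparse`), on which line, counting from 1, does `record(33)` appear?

Transformed code:
def proc(base, items):
    print(y)
    y = 36 - y
    items = 40 % weight
    base = [5 for x in items if items == 30 > weight]
    if weight > y:
        base += 34 * val
        y = val[weight] * (29 == base)
    if val == y:
        items = record(val[base])
        record(33)
    val = 11 - (base <= 39)
    return items

11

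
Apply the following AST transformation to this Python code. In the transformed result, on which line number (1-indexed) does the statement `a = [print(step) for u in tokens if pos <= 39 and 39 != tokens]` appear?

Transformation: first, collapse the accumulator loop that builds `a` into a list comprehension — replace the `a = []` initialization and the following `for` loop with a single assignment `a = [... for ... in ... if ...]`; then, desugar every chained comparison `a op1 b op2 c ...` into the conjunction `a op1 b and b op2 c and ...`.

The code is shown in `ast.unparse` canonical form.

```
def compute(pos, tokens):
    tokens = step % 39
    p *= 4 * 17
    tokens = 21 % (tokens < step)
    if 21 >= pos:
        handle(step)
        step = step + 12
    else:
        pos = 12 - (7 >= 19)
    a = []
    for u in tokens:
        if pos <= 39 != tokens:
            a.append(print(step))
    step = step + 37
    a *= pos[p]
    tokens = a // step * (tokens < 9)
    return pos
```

Transformed code:
def compute(pos, tokens):
    tokens = step % 39
    p *= 4 * 17
    tokens = 21 % (tokens < step)
    if 21 >= pos:
        handle(step)
        step = step + 12
    else:
        pos = 12 - (7 >= 19)
    a = [print(step) for u in tokens if pos <= 39 and 39 != tokens]
    step = step + 37
    a *= pos[p]
    tokens = a // step * (tokens < 9)
    return pos

10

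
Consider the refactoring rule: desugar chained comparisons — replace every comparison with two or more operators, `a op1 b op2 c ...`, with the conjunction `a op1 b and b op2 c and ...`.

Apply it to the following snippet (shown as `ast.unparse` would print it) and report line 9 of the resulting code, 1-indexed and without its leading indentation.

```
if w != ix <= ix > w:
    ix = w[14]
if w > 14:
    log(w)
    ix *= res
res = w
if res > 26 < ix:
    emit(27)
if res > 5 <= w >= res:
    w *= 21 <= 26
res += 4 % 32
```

if res > 5 and 5 <= w and (w >= res):

Transformed code:
if w != ix and ix <= ix and (ix > w):
    ix = w[14]
if w > 14:
    log(w)
    ix *= res
res = w
if res > 26 and 26 < ix:
    emit(27)
if res > 5 and 5 <= w and (w >= res):
    w *= 21 <= 26
res += 4 % 32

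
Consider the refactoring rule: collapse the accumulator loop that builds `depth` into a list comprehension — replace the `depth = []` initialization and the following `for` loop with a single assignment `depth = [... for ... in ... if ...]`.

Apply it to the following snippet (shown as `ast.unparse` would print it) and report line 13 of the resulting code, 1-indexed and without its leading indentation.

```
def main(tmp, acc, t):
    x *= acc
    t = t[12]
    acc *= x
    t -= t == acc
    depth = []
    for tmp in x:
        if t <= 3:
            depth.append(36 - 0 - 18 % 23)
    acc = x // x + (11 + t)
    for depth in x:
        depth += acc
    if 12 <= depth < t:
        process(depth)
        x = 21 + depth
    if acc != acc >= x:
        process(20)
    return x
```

if acc != acc >= x:

Transformed code:
def main(tmp, acc, t):
    x *= acc
    t = t[12]
    acc *= x
    t -= t == acc
    depth = [36 - 0 - 18 % 23 for tmp in x if t <= 3]
    acc = x // x + (11 + t)
    for depth in x:
        depth += acc
    if 12 <= depth < t:
        process(depth)
        x = 21 + depth
    if acc != acc >= x:
        process(20)
    return x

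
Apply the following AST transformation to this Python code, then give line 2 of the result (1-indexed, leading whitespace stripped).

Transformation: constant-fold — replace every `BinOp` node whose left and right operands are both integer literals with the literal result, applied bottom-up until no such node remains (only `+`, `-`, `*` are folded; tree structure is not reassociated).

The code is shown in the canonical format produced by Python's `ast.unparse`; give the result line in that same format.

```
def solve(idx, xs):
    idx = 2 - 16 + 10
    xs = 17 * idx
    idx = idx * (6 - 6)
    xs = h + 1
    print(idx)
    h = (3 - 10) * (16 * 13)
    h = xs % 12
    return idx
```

Transformed code:
def solve(idx, xs):
    idx = -4
    xs = 17 * idx
    idx = idx * 0
    xs = h + 1
    print(idx)
    h = -1456
    h = xs % 12
    return idx

idx = -4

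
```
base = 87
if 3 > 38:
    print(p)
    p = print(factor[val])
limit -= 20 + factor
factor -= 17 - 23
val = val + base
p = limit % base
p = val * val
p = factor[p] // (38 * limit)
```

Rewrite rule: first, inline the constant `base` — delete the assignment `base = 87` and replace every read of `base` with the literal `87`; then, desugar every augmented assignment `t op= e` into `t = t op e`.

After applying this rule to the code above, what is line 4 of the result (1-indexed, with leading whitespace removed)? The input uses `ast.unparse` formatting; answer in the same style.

limit = limit - (20 + factor)

Transformed code:
if 3 > 38:
    print(p)
    p = print(factor[val])
limit = limit - (20 + factor)
factor = factor - (17 - 23)
val = val + 87
p = limit % 87
p = val * val
p = factor[p] // (38 * limit)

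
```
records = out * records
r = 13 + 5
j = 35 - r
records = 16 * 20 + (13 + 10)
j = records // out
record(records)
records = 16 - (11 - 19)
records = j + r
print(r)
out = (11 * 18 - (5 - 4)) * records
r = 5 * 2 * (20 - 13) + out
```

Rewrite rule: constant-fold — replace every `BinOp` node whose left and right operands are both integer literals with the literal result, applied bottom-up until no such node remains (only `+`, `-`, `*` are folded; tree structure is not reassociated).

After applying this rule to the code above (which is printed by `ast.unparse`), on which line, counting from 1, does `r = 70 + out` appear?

11

Transformed code:
records = out * records
r = 18
j = 35 - r
records = 343
j = records // out
record(records)
records = 24
records = j + r
print(r)
out = 197 * records
r = 70 + out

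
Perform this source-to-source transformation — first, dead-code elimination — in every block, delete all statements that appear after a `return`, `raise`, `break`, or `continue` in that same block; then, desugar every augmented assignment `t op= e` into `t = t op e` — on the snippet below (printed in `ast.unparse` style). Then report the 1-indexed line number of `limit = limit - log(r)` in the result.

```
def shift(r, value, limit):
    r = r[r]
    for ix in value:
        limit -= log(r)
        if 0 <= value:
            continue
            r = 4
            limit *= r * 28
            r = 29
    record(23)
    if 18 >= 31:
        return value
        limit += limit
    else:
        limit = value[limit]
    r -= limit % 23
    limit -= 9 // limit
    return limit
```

4

Transformed code:
def shift(r, value, limit):
    r = r[r]
    for ix in value:
        limit = limit - log(r)
        if 0 <= value:
            continue
    record(23)
    if 18 >= 31:
        return value
    else:
        limit = value[limit]
    r = r - limit % 23
    limit = limit - 9 // limit
    return limit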